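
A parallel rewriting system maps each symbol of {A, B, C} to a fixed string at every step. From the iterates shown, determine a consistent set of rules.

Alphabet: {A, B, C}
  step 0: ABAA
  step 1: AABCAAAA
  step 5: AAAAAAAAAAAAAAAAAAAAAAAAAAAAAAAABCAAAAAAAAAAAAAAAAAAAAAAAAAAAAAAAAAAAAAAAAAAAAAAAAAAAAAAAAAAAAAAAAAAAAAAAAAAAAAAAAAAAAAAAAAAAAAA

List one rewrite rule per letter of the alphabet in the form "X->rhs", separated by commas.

A->AA, B->BC, C->AA

  step 0 ⇒ step 1: ABAA ⇒ AA·BC·AA·AA
    A ↦ AA
    B ↦ BC
    C ↦ AA  (constrained at step 1)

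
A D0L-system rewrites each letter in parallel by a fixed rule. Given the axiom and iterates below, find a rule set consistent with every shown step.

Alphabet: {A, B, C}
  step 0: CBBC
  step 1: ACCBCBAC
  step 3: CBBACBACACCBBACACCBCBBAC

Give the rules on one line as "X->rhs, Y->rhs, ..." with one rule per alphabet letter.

A->B, B->CB, C->AC

  step 0 ⇒ step 1: CBBC ⇒ AC·CB·CB·AC
    B ↦ CB
    C ↦ AC
    A ↦ B  (constrained at step 1)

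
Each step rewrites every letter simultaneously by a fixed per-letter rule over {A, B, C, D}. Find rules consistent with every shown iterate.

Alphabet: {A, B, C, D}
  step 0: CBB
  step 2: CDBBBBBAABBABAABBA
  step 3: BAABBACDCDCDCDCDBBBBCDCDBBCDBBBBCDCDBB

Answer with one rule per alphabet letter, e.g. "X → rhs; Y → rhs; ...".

A->BB, B->CD, C->BAA, D->BBA

  step 2 ⇒ step 3: CDBBBBBAABBABAABBA ⇒ BAA·BBA·CD·CD·CD·CD·CD·BB·BB·CD·CD·BB·CD·BB·BB·CD·CD·BB
    A ↦ BB
    B ↦ CD
    C ↦ BAA
    D ↦ BBA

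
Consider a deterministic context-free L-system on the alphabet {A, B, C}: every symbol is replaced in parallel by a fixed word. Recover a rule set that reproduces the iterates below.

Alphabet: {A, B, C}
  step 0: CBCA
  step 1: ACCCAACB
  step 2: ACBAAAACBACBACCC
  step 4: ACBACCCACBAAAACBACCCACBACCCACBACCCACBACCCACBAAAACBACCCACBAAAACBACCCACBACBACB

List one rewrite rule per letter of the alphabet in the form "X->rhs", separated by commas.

A->ACB, B->CCC, C->A

  step 1 ⇒ step 2: ACCCAACB ⇒ ACB·A·A·A·ACB·ACB·A·CCC
    A ↦ ACB
    B ↦ CCC
    C ↦ A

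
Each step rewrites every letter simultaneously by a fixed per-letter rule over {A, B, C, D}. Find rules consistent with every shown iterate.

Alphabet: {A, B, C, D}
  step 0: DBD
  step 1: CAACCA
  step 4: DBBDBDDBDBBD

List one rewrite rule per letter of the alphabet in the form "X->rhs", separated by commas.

A->B, B->AC, C->D, D->CA

  step 0 ⇒ step 1: DBD ⇒ CA·AC·CA
    B ↦ AC
    D ↦ CA
    A ↦ B  (constrained at step 1)
    C ↦ D  (constrained at step 1)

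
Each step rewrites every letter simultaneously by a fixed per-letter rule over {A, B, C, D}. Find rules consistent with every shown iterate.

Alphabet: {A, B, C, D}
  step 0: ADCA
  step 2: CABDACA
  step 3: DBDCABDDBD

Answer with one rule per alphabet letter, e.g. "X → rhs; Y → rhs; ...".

A->BD, B->C, C->D, D->A

  step 2 ⇒ step 3: CABDACA ⇒ D·BD·C·A·BD·D·BD
    A ↦ BD
    B ↦ C
    C ↦ D
    D ↦ A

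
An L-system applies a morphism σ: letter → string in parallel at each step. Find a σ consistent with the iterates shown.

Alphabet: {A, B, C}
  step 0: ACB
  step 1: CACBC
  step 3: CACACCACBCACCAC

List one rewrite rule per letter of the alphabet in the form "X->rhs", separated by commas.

A->C, B->BC, C->AC

  step 0 ⇒ step 1: ACB ⇒ C·AC·BC
    A ↦ C
    B ↦ BC
    C ↦ AC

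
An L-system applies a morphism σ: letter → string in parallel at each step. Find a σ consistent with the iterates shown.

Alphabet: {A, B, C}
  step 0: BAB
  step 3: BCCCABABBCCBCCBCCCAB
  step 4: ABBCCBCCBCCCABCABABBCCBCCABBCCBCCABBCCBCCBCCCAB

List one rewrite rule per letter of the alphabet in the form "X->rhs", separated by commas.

  step 3 ⇒ step 4: BCCCABABBCCBCCBCCCAB ⇒ AB·BCC·BCC·BCC·C·AB·C·AB·AB·BCC·BCC·AB·BCC·BCC·AB·BCC·BCC·BCC·C·AB
    A ↦ C
    B ↦ AB
    C ↦ BCC

A->C, B->AB, C->BCC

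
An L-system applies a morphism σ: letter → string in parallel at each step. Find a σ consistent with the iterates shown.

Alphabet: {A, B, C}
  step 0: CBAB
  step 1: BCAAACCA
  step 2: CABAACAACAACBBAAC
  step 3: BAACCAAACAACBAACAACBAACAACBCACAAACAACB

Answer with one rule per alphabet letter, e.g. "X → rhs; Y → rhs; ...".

  step 2 ⇒ step 3: CABAACAACAACBBAAC ⇒ B·AAC·CA·AAC·AAC·B·AAC·AAC·B·AAC·AAC·B·CA·CA·AAC·AAC·B
    A ↦ AAC
    B ↦ CA
    C ↦ B

A->AAC, B->CA, C->B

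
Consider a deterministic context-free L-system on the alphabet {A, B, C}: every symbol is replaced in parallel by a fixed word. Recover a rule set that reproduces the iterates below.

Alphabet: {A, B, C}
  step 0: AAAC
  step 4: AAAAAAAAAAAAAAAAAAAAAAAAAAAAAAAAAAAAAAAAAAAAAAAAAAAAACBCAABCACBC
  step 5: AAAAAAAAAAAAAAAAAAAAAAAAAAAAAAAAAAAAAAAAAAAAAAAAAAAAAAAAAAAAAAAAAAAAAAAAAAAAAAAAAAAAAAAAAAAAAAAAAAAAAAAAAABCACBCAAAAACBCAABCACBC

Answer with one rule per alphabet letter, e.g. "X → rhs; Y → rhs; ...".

A->AA, B->AC, C->BC

  step 4 ⇒ step 5: AAAAAAAAAAAAAAAAAAAAAAAAAAAAAAAAAAAAAAAAAAAAAAAAAAAAACBCAABCACBC ⇒ AA·AA·AA·AA·AA·AA·AA·AA·AA·AA·AA·AA·AA·AA·AA·AA·AA·AA·AA·AA·AA·AA·AA·AA·AA·AA·AA·AA·AA·AA·AA·AA·AA·AA·AA·AA·AA·AA·AA·AA·AA·AA·AA·AA·AA·AA·AA·AA·AA·AA·AA·AA·AA·BC·AC·BC·AA·AA·AC·BC·AA·BC·AC·BC
    A ↦ AA
    B ↦ AC
    C ↦ BC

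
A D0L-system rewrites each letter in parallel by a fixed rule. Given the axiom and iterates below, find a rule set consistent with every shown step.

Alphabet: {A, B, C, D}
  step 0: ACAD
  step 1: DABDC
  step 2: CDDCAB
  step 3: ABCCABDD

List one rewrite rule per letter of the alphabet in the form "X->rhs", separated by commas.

  step 2 ⇒ step 3: CDDCAB ⇒ AB·C·C·AB·D·D
    A ↦ D
    B ↦ D
    C ↦ AB
    D ↦ C

A->D, B->D, C->AB, D->C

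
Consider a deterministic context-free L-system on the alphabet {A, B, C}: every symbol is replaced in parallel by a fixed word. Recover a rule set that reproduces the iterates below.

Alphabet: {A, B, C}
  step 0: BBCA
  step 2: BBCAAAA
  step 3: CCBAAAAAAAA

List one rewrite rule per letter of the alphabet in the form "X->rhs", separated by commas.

A->AA, B->C, C->B

  step 2 ⇒ step 3: BBCAAAA ⇒ C·C·B·AA·AA·AA·AA
    A ↦ AA
    B ↦ C
    C ↦ B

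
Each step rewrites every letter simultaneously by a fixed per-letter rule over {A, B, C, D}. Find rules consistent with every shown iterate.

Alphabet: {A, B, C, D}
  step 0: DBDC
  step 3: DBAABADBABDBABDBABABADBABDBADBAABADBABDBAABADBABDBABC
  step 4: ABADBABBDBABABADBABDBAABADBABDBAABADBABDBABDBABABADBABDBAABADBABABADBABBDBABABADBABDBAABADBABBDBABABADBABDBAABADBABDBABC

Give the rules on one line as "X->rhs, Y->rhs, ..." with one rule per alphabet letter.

A->B, B->DBA, C->BC, D->ABA

  step 3 ⇒ step 4: DBAABADBABDBABDBABABADBABDBADBAABADBABDBAABADBABDBABC ⇒ ABA·DBA·B·B·DBA·B·ABA·DBA·B·DBA·ABA·DBA·B·DBA·ABA·DBA·B·DBA·B·DBA·B·ABA·DBA·B·DBA·ABA·DBA·B·ABA·DBA·B·B·DBA·B·ABA·DBA·B·DBA·ABA·DBA·B·B·DBA·B·ABA·DBA·B·DBA·ABA·DBA·B·DBA·BC
    A ↦ B
    B ↦ DBA
    C ↦ BC
    D ↦ ABA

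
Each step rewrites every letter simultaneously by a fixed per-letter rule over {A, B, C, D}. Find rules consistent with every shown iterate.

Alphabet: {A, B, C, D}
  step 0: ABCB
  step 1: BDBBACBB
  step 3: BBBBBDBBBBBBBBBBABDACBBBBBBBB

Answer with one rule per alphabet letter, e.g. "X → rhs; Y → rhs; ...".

A->BD, B->BB, C->AC, D->A

  step 0 ⇒ step 1: ABCB ⇒ BD·BB·AC·BB
    A ↦ BD
    B ↦ BB
    C ↦ AC
    D ↦ A  (constrained at step 1)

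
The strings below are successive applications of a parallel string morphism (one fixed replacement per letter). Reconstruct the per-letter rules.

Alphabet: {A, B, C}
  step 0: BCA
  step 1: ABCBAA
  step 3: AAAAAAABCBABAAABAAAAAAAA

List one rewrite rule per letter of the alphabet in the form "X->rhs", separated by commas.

A->AA, B->AB, C->CB

  step 0 ⇒ step 1: BCA ⇒ AB·CB·AA
    A ↦ AA
    B ↦ AB
    C ↦ CB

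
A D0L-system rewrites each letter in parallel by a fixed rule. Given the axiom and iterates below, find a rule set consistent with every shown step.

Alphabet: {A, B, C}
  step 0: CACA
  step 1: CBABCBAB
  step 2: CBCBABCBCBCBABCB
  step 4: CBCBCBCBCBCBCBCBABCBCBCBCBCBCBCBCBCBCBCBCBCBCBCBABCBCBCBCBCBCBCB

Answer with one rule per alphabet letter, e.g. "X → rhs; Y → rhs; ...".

  step 1 ⇒ step 2: CBABCBAB ⇒ CB·CB·AB·CB·CB·CB·AB·CB
    A ↦ AB
    B ↦ CB
    C ↦ CB

A->AB, B->CB, C->CB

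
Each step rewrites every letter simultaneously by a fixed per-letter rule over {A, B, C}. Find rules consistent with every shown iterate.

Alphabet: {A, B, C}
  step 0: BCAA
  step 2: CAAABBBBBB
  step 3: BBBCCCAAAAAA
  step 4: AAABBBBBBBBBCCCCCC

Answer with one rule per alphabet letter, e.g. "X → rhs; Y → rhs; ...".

  step 3 ⇒ step 4: BBBCCCAAAAAA ⇒ A·A·A·BBB·BBB·BBB·C·C·C·C·C·C
    A ↦ C
    B ↦ A
    C ↦ BBB

A->C, B->A, C->BBB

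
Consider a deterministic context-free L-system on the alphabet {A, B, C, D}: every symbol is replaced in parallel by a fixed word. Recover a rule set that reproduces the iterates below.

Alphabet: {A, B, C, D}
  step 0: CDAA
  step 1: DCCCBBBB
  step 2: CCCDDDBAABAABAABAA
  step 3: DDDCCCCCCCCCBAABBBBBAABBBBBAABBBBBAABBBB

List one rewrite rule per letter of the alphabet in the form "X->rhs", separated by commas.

  step 2 ⇒ step 3: CCCDDDBAABAABAABAA ⇒ D·D·D·CCC·CCC·CCC·BAA·BB·BB·BAA·BB·BB·BAA·BB·BB·BAA·BB·BB
    A ↦ BB
    B ↦ BAA
    C ↦ D
    D ↦ CCC

A->BB, B->BAA, C->D, D->CCC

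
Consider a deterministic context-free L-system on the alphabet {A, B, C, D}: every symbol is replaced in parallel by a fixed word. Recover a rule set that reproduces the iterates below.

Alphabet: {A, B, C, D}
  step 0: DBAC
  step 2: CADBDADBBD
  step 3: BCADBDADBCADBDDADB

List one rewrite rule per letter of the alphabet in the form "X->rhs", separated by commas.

  step 2 ⇒ step 3: CADBDADBBD ⇒ B·C·ADB·D·ADB·C·ADB·D·D·ADB
    A ↦ C
    B ↦ D
    C ↦ B
    D ↦ ADB

A->C, B->D, C->B, D->ADB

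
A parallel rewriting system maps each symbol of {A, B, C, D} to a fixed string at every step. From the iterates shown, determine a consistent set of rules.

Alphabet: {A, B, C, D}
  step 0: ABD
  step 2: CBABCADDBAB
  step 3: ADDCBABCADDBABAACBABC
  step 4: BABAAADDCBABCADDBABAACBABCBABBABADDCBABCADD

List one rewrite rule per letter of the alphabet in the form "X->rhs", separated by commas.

A->BAB, B->C, C->ADD, D->A

  step 3 ⇒ step 4: ADDCBABCADDBABAACBABC ⇒ BAB·A·A·ADD·C·BAB·C·ADD·BAB·A·A·C·BAB·C·BAB·BAB·ADD·C·BAB·C·ADD
    A ↦ BAB
    B ↦ C
    C ↦ ADD
    D ↦ A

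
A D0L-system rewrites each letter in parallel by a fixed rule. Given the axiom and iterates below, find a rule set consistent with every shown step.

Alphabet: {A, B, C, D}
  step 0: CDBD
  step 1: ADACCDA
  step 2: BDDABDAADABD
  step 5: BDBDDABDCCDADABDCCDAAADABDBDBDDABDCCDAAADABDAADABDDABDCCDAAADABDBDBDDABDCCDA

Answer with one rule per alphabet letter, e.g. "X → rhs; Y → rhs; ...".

  step 1 ⇒ step 2: ADACCDA ⇒ BD·DA·BD·A·A·DA·BD
    A ↦ BD
    C ↦ A
    D ↦ DA
  step 0 ⇒ step 1: CDBD ⇒ A·DA·CC·DA
    B ↦ CC

A->BD, B->CC, C->A, D->DA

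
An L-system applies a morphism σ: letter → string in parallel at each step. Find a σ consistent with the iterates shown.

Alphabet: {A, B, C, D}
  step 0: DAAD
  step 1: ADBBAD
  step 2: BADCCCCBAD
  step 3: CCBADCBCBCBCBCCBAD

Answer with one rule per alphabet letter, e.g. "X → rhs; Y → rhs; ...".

  step 2 ⇒ step 3: BADCCCCBAD ⇒ CC·B·AD·CB·CB·CB·CB·CC·B·AD
    A ↦ B
    B ↦ CC
    C ↦ CB
    D ↦ AD

A->B, B->CC, C->CB, D->AD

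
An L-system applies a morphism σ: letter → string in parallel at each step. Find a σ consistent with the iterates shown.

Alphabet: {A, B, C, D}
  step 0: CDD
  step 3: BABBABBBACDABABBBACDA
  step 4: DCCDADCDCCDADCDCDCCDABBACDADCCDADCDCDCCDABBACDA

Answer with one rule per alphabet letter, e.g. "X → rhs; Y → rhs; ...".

  step 3 ⇒ step 4: BABBABBBACDABABBBACDA ⇒ DC·CDA·DC·DC·CDA·DC·DC·DC·CDA·B·BA·CDA·DC·CDA·DC·DC·DC·CDA·B·BA·CDA
    A ↦ CDA
    B ↦ DC
    C ↦ B
    D ↦ BA

A->CDA, B->DC, C->B, D->BA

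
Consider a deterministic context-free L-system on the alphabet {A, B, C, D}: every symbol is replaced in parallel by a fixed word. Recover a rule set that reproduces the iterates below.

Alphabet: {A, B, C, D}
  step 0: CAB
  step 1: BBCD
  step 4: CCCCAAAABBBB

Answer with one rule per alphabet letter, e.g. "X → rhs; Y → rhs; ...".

A->C, B->D, C->BB, D->AA

  step 0 ⇒ step 1: CAB ⇒ BB·C·D
    A ↦ C
    B ↦ D
    C ↦ BB
    D ↦ AA  (constrained at step 1)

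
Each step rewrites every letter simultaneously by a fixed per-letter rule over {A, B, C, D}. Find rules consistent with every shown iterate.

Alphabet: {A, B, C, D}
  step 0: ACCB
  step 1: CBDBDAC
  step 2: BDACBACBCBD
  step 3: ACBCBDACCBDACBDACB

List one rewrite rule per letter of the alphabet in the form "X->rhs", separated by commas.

A->C, B->AC, C->BD, D->B

  step 2 ⇒ step 3: BDACBACBCBD ⇒ AC·B·C·BD·AC·C·BD·AC·BD·AC·B
    A ↦ C
    B ↦ AC
    C ↦ BD
    D ↦ B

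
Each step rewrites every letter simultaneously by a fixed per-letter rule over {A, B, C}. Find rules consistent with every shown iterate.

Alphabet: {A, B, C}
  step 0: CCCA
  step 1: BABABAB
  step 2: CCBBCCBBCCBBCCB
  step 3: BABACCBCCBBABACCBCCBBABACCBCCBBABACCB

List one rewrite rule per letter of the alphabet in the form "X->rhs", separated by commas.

  step 2 ⇒ step 3: CCBBCCBBCCBBCCB ⇒ BA·BA·CCB·CCB·BA·BA·CCB·CCB·BA·BA·CCB·CCB·BA·BA·CCB
    B ↦ CCB
    C ↦ BA
  step 0 ⇒ step 1: CCCA ⇒ BA·BA·BA·B
    A ↦ B

A->B, B->CCB, C->BA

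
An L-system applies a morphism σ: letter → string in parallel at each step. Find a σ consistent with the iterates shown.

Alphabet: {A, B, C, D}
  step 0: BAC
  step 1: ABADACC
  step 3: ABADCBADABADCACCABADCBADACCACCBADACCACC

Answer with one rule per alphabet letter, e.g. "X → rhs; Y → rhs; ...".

  step 0 ⇒ step 1: BAC ⇒ A·BAD·ACC
    A ↦ BAD
    B ↦ A
    C ↦ ACC
    D ↦ C  (constrained at step 1)

A->BAD, B->A, C->ACC, D->C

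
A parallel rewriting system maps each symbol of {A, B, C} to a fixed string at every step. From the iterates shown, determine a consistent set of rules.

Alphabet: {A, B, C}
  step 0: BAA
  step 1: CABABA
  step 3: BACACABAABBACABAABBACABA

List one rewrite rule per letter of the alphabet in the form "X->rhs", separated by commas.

  step 0 ⇒ step 1: BAA ⇒ CA·BA·BA
    A ↦ BA
    B ↦ CA
    C ↦ AB  (constrained at step 1)

A->BA, B->CA, C->AB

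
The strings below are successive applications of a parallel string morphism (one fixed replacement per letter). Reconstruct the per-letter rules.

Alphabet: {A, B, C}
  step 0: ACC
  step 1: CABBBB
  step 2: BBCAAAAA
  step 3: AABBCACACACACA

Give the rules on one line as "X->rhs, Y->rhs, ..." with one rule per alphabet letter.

  step 2 ⇒ step 3: BBCAAAAA ⇒ A·A·BB·CA·CA·CA·CA·CA
    A ↦ CA
    B ↦ A
    C ↦ BB

A->CA, B->A, C->BB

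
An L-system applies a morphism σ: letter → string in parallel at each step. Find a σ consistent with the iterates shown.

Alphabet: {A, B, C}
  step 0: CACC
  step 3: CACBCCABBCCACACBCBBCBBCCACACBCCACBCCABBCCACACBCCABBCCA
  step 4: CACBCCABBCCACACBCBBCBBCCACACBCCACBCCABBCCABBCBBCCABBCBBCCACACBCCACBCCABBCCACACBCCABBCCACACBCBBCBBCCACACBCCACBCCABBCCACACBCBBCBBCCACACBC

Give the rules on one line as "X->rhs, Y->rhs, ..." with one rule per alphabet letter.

  step 3 ⇒ step 4: CACBCCABBCCACACBCBBCBBCCACACBCCACBCCABBCCACACBCCABBCCA ⇒ CA·CBC·CA·BBC·CA·CA·CBC·BBC·BBC·CA·CA·CBC·CA·CBC·CA·BBC·CA·BBC·BBC·CA·BBC·BBC·CA·CA·CBC·CA·CBC·CA·BBC·CA·CA·CBC·CA·BBC·CA·CA·CBC·BBC·BBC·CA·CA·CBC·CA·CBC·CA·BBC·CA·CA·CBC·BBC·BBC·CA·CA·CBC
    A ↦ CBC
    B ↦ BBC
    C ↦ CA

A->CBC, B->BBC, C->CA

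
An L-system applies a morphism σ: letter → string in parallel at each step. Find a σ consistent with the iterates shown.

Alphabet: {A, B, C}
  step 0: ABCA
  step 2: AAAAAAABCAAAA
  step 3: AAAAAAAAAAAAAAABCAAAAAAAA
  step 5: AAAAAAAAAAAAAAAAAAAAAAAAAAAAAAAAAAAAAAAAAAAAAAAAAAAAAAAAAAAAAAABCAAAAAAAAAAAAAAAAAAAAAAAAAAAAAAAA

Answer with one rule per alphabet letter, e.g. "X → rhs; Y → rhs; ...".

  step 2 ⇒ step 3: AAAAAAABCAAAA ⇒ AA·AA·AA·AA·AA·AA·AA·A·BC·AA·AA·AA·AA
    A ↦ AA
    B ↦ A
    C ↦ BC

A->AA, B->A, C->BC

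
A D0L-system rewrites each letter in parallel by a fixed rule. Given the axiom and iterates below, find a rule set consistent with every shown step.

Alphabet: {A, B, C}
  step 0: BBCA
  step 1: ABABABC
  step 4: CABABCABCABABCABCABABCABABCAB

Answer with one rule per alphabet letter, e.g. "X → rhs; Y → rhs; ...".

A->C, B->AB, C->AB

  step 0 ⇒ step 1: BBCA ⇒ AB·AB·AB·C
    A ↦ C
    B ↦ AB
    C ↦ AB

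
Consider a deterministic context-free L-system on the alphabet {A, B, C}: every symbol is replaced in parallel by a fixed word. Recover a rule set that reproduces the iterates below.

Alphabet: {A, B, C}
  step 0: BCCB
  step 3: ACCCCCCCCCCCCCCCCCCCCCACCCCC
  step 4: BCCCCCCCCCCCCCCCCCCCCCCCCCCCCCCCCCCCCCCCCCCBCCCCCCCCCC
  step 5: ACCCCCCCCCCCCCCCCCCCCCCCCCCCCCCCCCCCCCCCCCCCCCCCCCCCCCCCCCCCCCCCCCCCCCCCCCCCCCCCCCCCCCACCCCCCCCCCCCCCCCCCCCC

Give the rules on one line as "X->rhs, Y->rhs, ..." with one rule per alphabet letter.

A->B, B->AC, C->CC

  step 4 ⇒ step 5: BCCCCCCCCCCCCCCCCCCCCCCCCCCCCCCCCCCCCCCCCCCBCCCCCCCCCC ⇒ AC·CC·CC·CC·CC·CC·CC·CC·CC·CC·CC·CC·CC·CC·CC·CC·CC·CC·CC·CC·CC·CC·CC·CC·CC·CC·CC·CC·CC·CC·CC·CC·CC·CC·CC·CC·CC·CC·CC·CC·CC·CC·CC·AC·CC·CC·CC·CC·CC·CC·CC·CC·CC·CC
    B ↦ AC
    C ↦ CC
  step 3 ⇒ step 4: ACCCCCCCCCCCCCCCCCCCCCACCCCC ⇒ B·CC·CC·CC·CC·CC·CC·CC·CC·CC·CC·CC·CC·CC·CC·CC·CC·CC·CC·CC·CC·CC·B·CC·CC·CC·CC·CC
    A ↦ B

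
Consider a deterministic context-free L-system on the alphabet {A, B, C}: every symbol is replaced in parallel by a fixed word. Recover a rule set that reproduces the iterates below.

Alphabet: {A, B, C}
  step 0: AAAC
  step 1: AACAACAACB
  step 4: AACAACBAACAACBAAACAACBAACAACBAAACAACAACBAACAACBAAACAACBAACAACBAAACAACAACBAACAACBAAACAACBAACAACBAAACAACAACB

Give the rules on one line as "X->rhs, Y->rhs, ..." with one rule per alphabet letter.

  step 0 ⇒ step 1: AAAC ⇒ AAC·AAC·AAC·B
    A ↦ AAC
    C ↦ B
    B ↦ A  (constrained at step 1)

A->AAC, B->A, C->B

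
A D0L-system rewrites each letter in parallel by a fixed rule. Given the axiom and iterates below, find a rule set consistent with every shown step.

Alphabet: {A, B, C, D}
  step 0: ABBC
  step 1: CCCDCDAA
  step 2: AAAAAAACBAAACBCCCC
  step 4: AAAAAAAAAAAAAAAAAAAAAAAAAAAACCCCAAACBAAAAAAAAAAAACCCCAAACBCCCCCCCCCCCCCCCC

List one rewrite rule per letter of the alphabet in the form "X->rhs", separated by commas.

  step 1 ⇒ step 2: CCCDCDAA ⇒ AA·AA·AA·ACB·AA·ACB·CC·CC
    A ↦ CC
    C ↦ AA
    D ↦ ACB
  step 0 ⇒ step 1: ABBC ⇒ CC·CD·CD·AA
    B ↦ CD

A->CC, B->CD, C->AA, D->ACB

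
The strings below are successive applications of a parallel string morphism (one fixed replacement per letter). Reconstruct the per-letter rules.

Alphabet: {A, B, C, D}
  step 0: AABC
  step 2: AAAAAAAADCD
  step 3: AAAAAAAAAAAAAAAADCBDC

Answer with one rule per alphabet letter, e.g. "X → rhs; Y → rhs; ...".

A->AA, B->D, C->B, D->DC

  step 2 ⇒ step 3: AAAAAAAADCD ⇒ AA·AA·AA·AA·AA·AA·AA·AA·DC·B·DC
    A ↦ AA
    C ↦ B
    D ↦ DC
    B ↦ D  (constrained at step 0)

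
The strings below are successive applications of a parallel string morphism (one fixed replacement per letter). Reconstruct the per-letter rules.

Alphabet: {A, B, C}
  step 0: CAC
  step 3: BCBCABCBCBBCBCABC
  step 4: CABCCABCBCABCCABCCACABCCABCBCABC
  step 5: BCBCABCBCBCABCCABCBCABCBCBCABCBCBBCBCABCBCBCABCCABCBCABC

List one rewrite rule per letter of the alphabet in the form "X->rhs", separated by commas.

A->B, B->CA, C->BC

  step 4 ⇒ step 5: CABCCABCBCABCCABCCACABCCABCBCABC ⇒ BC·B·CA·BC·BC·B·CA·BC·CA·BC·B·CA·BC·BC·B·CA·BC·BC·B·BC·B·CA·BC·BC·B·CA·BC·CA·BC·B·CA·BC
    A ↦ B
    B ↦ CA
    C ↦ BC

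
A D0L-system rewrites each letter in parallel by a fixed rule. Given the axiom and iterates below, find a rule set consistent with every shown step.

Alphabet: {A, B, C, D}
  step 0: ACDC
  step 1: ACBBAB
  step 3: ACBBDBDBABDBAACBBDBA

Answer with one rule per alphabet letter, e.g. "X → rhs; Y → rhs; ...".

A->AC, B->BD, C->B, D->BA

  step 0 ⇒ step 1: ACDC ⇒ AC·B·BA·B
    A ↦ AC
    C ↦ B
    D ↦ BA
    B ↦ BD  (constrained at step 1)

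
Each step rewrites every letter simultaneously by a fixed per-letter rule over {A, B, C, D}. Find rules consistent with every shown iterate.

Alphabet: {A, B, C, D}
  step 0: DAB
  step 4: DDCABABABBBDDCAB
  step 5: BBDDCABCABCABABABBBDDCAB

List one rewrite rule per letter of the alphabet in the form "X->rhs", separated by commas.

  step 4 ⇒ step 5: DDCABABABBBDDCAB ⇒ B·B·DD·C·AB·C·AB·C·AB·AB·AB·B·B·DD·C·AB
    A ↦ C
    B ↦ AB
    C ↦ DD
    D ↦ B

A->C, B->AB, C->DD, D->B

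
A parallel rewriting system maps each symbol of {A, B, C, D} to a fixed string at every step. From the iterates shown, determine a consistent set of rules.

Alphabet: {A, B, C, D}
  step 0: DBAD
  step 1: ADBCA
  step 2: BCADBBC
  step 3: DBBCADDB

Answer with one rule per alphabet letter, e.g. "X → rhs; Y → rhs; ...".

A->BC, B->D, C->B, D->A

  step 2 ⇒ step 3: BCADBBC ⇒ D·B·BC·A·D·D·B
    A ↦ BC
    B ↦ D
    C ↦ B
    D ↦ A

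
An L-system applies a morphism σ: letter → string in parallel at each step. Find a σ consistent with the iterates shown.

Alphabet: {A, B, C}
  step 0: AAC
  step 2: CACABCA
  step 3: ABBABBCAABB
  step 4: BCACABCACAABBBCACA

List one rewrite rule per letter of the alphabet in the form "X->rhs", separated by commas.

  step 3 ⇒ step 4: ABBABBCAABB ⇒ B·CA·CA·B·CA·CA·AB·B·B·CA·CA
    A ↦ B
    B ↦ CA
    C ↦ AB

A->B, B->CA, C->AB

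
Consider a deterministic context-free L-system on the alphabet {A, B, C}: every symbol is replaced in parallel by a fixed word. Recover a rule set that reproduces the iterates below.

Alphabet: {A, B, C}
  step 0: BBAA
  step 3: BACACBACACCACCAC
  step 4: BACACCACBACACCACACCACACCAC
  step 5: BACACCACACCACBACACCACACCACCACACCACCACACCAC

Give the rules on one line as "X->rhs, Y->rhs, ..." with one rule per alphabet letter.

A->C, B->BA, C->AC

  step 4 ⇒ step 5: BACACCACBACACCACACCACACCAC ⇒ BA·C·AC·C·AC·AC·C·AC·BA·C·AC·C·AC·AC·C·AC·C·AC·AC·C·AC·C·AC·AC·C·AC
    A ↦ C
    B ↦ BA
    C ↦ AC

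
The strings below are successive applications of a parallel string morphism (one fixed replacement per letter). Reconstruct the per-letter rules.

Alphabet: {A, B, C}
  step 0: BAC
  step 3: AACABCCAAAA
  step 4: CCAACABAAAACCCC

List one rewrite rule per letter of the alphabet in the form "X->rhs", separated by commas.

A->C, B->AB, C->AA

  step 3 ⇒ step 4: AACABCCAAAA ⇒ C·C·AA·C·AB·AA·AA·C·C·C·C
    A ↦ C
    B ↦ AB
    C ↦ AA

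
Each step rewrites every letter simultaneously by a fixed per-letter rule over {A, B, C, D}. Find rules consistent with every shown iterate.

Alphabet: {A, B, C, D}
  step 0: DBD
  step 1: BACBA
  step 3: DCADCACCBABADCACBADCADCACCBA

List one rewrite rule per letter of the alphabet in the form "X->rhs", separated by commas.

A->CBA, B->C, C->DCA, D->BA

  step 0 ⇒ step 1: DBD ⇒ BA·C·BA
    B ↦ C
    D ↦ BA
    A ↦ CBA  (constrained at step 1)
    C ↦ DCA  (constrained at step 1)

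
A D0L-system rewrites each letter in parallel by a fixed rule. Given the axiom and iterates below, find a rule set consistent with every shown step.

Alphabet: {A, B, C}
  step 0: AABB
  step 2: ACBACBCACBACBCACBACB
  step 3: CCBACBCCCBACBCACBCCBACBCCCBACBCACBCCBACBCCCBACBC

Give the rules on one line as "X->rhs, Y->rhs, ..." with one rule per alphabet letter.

A->CCB, B->C, C->ACB

  step 2 ⇒ step 3: ACBACBCACBACBCACBACB ⇒ CCB·ACB·C·CCB·ACB·C·ACB·CCB·ACB·C·CCB·ACB·C·ACB·CCB·ACB·C·CCB·ACB·C
    A ↦ CCB
    B ↦ C
    C ↦ ACB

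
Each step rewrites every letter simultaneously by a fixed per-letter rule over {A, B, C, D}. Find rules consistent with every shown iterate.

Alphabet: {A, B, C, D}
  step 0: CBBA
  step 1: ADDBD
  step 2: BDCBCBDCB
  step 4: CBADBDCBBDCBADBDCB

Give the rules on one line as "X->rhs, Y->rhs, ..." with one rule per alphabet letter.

  step 1 ⇒ step 2: ADDBD ⇒ BD·CB·CB·D·CB
    A ↦ BD
    B ↦ D
    D ↦ CB
  step 0 ⇒ step 1: CBBA ⇒ A·D·D·BD
    C ↦ A

A->BD, B->D, C->A, D->CB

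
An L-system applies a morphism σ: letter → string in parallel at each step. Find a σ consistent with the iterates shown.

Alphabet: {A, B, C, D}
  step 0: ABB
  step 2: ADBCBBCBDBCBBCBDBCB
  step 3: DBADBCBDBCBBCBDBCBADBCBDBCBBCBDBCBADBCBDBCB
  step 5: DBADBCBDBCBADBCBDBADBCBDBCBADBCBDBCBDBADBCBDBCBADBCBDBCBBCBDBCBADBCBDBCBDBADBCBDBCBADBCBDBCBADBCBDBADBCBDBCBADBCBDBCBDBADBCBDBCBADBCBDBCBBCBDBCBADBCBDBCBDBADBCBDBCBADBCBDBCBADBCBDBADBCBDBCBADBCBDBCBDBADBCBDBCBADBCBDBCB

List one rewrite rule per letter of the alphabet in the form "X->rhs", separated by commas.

A->DB, B->BCB, C->D, D->AD

  step 2 ⇒ step 3: ADBCBBCBDBCBBCBDBCB ⇒ DB·AD·BCB·D·BCB·BCB·D·BCB·AD·BCB·D·BCB·BCB·D·BCB·AD·BCB·D·BCB
    A ↦ DB
    B ↦ BCB
    C ↦ D
    D ↦ AD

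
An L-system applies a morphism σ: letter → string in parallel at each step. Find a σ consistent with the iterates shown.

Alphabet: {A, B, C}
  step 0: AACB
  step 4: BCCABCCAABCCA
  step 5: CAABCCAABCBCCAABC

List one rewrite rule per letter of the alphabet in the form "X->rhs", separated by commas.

  step 4 ⇒ step 5: BCCABCCAABCCA ⇒ C·A·A·BC·C·A·A·BC·BC·C·A·A·BC
    A ↦ BC
    B ↦ C
    C ↦ A

A->BC, B->C, C->A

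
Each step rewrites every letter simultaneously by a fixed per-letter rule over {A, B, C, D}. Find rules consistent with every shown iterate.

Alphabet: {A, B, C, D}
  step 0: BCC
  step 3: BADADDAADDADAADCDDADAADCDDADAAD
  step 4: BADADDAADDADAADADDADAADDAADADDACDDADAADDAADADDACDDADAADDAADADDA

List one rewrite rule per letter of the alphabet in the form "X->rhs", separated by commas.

A->AD, B->BAD, C->CD, D->DA

  step 3 ⇒ step 4: BADADDAADDADAADCDDADAADCDDADAAD ⇒ BAD·AD·DA·AD·DA·DA·AD·AD·DA·DA·AD·DA·AD·AD·DA·CD·DA·DA·AD·DA·AD·AD·DA·CD·DA·DA·AD·DA·AD·AD·DA
    A ↦ AD
    B ↦ BAD
    C ↦ CD
    D ↦ DA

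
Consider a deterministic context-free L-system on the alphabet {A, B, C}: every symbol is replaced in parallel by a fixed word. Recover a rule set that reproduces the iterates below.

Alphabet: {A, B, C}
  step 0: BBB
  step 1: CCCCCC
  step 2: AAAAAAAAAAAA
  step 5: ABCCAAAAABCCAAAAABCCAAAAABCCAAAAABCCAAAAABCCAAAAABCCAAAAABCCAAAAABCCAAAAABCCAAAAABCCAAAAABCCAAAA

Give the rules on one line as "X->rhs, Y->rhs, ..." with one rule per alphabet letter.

A->AB, B->CC, C->AA

  step 1 ⇒ step 2: CCCCCC ⇒ AA·AA·AA·AA·AA·AA
    C ↦ AA
    A ↦ AB  (constrained at step 2)
  step 0 ⇒ step 1: BBB ⇒ CC·CC·CC
    B ↦ CC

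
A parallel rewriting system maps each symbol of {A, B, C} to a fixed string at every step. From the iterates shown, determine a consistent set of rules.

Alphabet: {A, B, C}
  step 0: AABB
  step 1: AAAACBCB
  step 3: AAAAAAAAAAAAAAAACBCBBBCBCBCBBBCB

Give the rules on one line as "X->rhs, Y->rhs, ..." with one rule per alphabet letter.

A->AA, B->CB, C->BB

  step 0 ⇒ step 1: AABB ⇒ AA·AA·CB·CB
    A ↦ AA
    B ↦ CB
    C ↦ BB  (constrained at step 1)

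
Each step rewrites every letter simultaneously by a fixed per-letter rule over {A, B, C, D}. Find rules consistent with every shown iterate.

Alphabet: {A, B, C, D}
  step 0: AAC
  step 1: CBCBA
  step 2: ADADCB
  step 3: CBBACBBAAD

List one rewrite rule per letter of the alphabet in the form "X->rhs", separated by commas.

A->CB, B->D, C->A, D->BA

  step 2 ⇒ step 3: ADADCB ⇒ CB·BA·CB·BA·A·D
    A ↦ CB
    B ↦ D
    C ↦ A
    D ↦ BA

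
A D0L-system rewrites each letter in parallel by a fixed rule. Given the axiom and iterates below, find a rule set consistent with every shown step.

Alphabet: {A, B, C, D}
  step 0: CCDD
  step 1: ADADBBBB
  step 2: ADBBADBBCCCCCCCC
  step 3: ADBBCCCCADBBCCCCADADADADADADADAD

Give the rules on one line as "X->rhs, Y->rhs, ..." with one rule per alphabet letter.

A->AD, B->CC, C->AD, D->BB

  step 2 ⇒ step 3: ADBBADBBCCCCCCCC ⇒ AD·BB·CC·CC·AD·BB·CC·CC·AD·AD·AD·AD·AD·AD·AD·AD
    A ↦ AD
    B ↦ CC
    C ↦ AD
    D ↦ BB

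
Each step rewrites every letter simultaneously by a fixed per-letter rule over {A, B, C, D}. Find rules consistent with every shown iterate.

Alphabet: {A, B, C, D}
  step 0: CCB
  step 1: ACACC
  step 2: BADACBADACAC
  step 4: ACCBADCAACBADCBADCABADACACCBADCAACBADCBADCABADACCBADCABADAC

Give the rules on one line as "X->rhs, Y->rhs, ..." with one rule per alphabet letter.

  step 1 ⇒ step 2: ACACC ⇒ BAD·AC·BAD·AC·AC
    A ↦ BAD
    C ↦ AC
  step 0 ⇒ step 1: CCB ⇒ AC·AC·C
    B ↦ C
    D ↦ CA  (constrained at step 2)

A->BAD, B->C, C->AC, D->CA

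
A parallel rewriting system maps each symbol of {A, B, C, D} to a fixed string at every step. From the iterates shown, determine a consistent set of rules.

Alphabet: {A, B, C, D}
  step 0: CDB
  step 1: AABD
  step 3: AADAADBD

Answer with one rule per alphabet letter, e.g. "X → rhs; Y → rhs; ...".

A->CB, B->D, C->AA, D->B

  step 0 ⇒ step 1: CDB ⇒ AA·B·D
    B ↦ D
    C ↦ AA
    D ↦ B
    A ↦ CB  (constrained at step 1)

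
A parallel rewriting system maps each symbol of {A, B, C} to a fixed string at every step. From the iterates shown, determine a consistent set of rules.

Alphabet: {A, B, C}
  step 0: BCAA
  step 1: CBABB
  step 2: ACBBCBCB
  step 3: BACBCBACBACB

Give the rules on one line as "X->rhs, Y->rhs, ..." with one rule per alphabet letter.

  step 2 ⇒ step 3: ACBBCBCB ⇒ B·A·CB·CB·A·CB·A·CB
    A ↦ B
    B ↦ CB
    C ↦ A

A->B, B->CB, C->A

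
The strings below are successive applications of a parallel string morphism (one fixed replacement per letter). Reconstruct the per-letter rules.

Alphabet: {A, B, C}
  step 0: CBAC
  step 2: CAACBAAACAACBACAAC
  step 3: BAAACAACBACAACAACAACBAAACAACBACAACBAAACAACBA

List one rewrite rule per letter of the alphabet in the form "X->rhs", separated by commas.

  step 2 ⇒ step 3: CAACBAAACAACBACAAC ⇒ BA·AAC·AAC·BA·C·AAC·AAC·AAC·BA·AAC·AAC·BA·C·AAC·BA·AAC·AAC·BA
    A ↦ AAC
    B ↦ C
    C ↦ BA

A->AAC, B->C, C->BA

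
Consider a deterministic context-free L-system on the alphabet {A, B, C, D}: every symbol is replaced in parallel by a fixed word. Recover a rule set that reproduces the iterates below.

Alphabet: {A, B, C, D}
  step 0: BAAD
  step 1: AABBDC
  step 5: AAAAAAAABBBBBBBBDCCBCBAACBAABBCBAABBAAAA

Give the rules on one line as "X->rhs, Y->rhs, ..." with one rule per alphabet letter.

A->B, B->AA, C->CB, D->DC

  step 0 ⇒ step 1: BAAD ⇒ AA·B·B·DC
    A ↦ B
    B ↦ AA
    D ↦ DC
    C ↦ CB  (constrained at step 1)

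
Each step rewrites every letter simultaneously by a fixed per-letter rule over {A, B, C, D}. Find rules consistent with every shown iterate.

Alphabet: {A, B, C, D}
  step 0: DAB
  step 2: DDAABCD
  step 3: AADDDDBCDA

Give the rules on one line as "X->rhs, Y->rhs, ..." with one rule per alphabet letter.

  step 2 ⇒ step 3: DDAABCD ⇒ A·A·DD·DD·BC·D·A
    A ↦ DD
    B ↦ BC
    C ↦ D
    D ↦ A

A->DD, B->BC, C->D, D->A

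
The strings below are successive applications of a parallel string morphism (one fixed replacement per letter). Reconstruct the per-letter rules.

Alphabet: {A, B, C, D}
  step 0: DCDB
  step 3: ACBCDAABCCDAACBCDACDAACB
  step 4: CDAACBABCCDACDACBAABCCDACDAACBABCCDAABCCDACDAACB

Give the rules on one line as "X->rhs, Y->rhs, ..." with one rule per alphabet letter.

A->CDA, B->CB, C->A, D->BC

  step 3 ⇒ step 4: ACBCDAABCCDAACBCDACDAACB ⇒ CDA·A·CB·A·BC·CDA·CDA·CB·A·A·BC·CDA·CDA·A·CB·A·BC·CDA·A·BC·CDA·CDA·A·CB
    A ↦ CDA
    B ↦ CB
    C ↦ A
    D ↦ BC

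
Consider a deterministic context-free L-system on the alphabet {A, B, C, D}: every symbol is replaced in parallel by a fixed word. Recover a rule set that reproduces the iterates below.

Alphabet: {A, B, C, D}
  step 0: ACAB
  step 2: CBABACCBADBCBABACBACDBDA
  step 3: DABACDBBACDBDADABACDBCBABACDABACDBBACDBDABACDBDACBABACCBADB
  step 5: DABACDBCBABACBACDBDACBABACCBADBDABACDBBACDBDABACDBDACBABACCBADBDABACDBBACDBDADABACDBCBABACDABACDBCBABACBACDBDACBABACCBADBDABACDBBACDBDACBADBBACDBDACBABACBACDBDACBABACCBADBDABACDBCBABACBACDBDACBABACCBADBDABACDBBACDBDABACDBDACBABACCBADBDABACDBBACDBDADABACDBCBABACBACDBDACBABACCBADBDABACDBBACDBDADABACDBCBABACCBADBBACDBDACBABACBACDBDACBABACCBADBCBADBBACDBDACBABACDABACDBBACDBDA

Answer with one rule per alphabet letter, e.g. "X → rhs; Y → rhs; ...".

  step 2 ⇒ step 3: CBABACCBADBCBABACBACDBDA ⇒ DA·BAC·DB·BAC·DB·DA·DA·BAC·DB·CBA·BAC·DA·BAC·DB·BAC·DB·DA·BAC·DB·DA·CBA·BAC·CBA·DB
    A ↦ DB
    B ↦ BAC
    C ↦ DA
    D ↦ CBA

A->DB, B->BAC, C->DA, D->CBA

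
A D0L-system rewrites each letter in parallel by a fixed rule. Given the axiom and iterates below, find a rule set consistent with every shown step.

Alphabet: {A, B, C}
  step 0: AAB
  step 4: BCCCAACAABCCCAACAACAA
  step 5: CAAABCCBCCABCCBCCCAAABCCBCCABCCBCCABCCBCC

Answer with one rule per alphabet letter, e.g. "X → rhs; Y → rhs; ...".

  step 4 ⇒ step 5: BCCCAACAABCCCAACAACAA ⇒ C·A·A·A·BCC·BCC·A·BCC·BCC·C·A·A·A·BCC·BCC·A·BCC·BCC·A·BCC·BCC
    A ↦ BCC
    B ↦ C
    C ↦ A

A->BCC, B->C, C->A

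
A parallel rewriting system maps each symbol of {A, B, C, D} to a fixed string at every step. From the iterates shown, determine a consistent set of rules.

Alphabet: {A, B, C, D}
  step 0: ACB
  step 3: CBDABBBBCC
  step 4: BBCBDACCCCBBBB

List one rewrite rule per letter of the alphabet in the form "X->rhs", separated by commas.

  step 3 ⇒ step 4: CBDABBBBCC ⇒ BB·C·B·DA·C·C·C·C·BB·BB
    A ↦ DA
    B ↦ C
    C ↦ BB
    D ↦ B

A->DA, B->C, C->BB, D->B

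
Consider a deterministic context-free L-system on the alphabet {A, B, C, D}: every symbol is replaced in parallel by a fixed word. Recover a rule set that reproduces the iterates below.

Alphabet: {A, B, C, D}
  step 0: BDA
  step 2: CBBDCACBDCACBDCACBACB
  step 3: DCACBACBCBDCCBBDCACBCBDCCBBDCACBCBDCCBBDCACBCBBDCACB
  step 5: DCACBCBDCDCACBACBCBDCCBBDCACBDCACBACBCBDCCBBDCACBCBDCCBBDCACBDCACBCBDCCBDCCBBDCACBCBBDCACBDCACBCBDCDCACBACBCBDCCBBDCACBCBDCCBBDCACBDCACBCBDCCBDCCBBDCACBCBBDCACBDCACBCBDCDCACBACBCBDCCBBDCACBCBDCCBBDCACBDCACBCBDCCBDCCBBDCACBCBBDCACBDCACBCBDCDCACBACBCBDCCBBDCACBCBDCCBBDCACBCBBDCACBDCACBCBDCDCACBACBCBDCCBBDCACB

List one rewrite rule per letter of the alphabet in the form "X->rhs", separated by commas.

  step 2 ⇒ step 3: CBBDCACBDCACBDCACBACB ⇒ DC·ACB·ACB·CB·DC·CBB·DC·ACB·CB·DC·CBB·DC·ACB·CB·DC·CBB·DC·ACB·CBB·DC·ACB
    A ↦ CBB
    B ↦ ACB
    C ↦ DC
    D ↦ CB

A->CBB, B->ACB, C->DC, D->CB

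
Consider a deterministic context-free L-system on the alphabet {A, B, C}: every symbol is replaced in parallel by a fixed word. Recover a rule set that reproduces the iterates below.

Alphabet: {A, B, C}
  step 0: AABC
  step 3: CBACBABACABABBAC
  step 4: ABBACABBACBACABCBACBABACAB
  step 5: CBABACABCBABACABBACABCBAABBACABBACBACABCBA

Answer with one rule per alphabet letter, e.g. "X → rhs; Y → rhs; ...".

  step 4 ⇒ step 5: ABBACABBACBACABCBACBABACAB ⇒ C·BA·BA·C·AB·C·BA·BA·C·AB·BA·C·AB·C·BA·AB·BA·C·AB·BA·C·BA·C·AB·C·BA
    A ↦ C
    B ↦ BA
    C ↦ AB

A->C, B->BA, C->AB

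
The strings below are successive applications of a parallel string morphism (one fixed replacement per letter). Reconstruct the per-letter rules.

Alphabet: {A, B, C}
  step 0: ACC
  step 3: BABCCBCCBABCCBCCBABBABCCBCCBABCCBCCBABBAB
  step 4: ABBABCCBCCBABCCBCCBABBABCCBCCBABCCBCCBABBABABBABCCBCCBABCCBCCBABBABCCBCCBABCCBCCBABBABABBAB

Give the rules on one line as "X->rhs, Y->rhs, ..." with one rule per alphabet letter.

A->B, B->AB, C->CCB

  step 3 ⇒ step 4: BABCCBCCBABCCBCCBABBABCCBCCBABCCBCCBABBAB ⇒ AB·B·AB·CCB·CCB·AB·CCB·CCB·AB·B·AB·CCB·CCB·AB·CCB·CCB·AB·B·AB·AB·B·AB·CCB·CCB·AB·CCB·CCB·AB·B·AB·CCB·CCB·AB·CCB·CCB·AB·B·AB·AB·B·AB
    A ↦ B
    B ↦ AB
    C ↦ CCB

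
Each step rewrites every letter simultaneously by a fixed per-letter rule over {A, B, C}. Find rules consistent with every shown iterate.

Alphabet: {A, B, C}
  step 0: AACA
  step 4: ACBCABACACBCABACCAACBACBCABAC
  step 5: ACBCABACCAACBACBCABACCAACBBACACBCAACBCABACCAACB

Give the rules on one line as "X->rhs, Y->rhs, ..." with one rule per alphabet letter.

  step 4 ⇒ step 5: ACBCABACACBCABACCAACBACBCABAC ⇒ AC·B·CA·B·AC·CA·AC·B·AC·B·CA·B·AC·CA·AC·B·B·AC·AC·B·CA·AC·B·CA·B·AC·CA·AC·B
    A ↦ AC
    B ↦ CA
    C ↦ B

A->AC, B->CA, C->B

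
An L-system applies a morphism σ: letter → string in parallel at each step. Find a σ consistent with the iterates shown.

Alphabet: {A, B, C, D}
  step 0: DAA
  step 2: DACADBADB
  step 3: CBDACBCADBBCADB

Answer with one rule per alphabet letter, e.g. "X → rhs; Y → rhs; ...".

  step 2 ⇒ step 3: DACADBADB ⇒ C·B·DAC·B·C·ADB·B·C·ADB
    A ↦ B
    B ↦ ADB
    C ↦ DAC
    D ↦ C

A->B, B->ADB, C->DAC, D->C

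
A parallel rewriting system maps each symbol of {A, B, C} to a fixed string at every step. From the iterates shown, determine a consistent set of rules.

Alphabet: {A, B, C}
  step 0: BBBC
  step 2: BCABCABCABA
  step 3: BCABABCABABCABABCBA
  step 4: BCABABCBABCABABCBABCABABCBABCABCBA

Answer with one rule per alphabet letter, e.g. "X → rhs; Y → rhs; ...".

  step 3 ⇒ step 4: BCABABCABABCABABCBA ⇒ BC·A·BA·BC·BA·BC·A·BA·BC·BA·BC·A·BA·BC·BA·BC·A·BC·BA
    A ↦ BA
    B ↦ BC
    C ↦ A

A->BA, B->BC, C->A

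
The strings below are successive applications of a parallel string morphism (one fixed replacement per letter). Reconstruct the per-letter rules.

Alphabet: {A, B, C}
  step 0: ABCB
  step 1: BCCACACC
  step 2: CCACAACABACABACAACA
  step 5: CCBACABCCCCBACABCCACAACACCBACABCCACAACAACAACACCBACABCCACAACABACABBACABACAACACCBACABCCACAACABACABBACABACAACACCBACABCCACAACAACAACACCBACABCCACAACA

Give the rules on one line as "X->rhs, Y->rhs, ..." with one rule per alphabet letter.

A->B, B->CC, C->ACA

  step 1 ⇒ step 2: BCCACACC ⇒ CC·ACA·ACA·B·ACA·B·ACA·ACA
    A ↦ B
    B ↦ CC
    C ↦ ACA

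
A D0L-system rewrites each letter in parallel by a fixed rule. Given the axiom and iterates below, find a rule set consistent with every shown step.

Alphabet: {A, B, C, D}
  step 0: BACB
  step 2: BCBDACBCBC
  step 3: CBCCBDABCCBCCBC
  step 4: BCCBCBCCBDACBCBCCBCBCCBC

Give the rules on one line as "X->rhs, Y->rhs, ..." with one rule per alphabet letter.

A->DA, B->C, C->BC, D->B

  step 3 ⇒ step 4: CBCCBDABCCBCCBC ⇒ BC·C·BC·BC·C·B·DA·C·BC·BC·C·BC·BC·C·BC
    A ↦ DA
    B ↦ C
    C ↦ BC
    D ↦ B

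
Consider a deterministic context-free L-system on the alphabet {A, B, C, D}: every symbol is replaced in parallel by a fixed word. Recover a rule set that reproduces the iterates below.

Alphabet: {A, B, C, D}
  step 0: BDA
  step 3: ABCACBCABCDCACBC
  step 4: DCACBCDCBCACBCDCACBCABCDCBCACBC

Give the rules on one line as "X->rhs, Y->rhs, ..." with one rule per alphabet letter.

A->DC, B->AC, C->BC, D->A

  step 3 ⇒ step 4: ABCACBCABCDCACBC ⇒ DC·AC·BC·DC·BC·AC·BC·DC·AC·BC·A·BC·DC·BC·AC·BC
    A ↦ DC
    B ↦ AC
    C ↦ BC
    D ↦ A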